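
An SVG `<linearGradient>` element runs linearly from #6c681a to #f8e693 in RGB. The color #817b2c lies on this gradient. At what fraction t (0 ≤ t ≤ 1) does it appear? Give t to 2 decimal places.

Invert the lerp on the R channel (largest span, 140): t = (129 − 108) / (248 − 108) = 21/140 = 0.15.
Check on G: (123 − 104)/(230 − 104) = 0.1508 ✓

0.15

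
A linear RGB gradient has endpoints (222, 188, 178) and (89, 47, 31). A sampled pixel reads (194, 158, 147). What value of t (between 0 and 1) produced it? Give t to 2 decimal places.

Invert the lerp on the B channel (largest span, 147): t = (147 − 178) / (31 − 178) = -31/-147 = 0.21088.
Check on R: (194 − 222)/(89 − 222) = 0.2105 ✓

0.21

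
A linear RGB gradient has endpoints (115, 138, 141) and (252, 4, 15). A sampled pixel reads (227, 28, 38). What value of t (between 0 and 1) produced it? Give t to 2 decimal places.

0.82

Invert the lerp on the R channel (largest span, 137): t = (227 − 115) / (252 − 115) = 112/137 = 0.81752.
Check on G: (28 − 138)/(4 − 138) = 0.8209 ✓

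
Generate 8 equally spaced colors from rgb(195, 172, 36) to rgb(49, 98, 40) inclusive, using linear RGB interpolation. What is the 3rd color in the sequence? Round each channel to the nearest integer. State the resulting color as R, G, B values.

With 8 swatches and endpoints inclusive, swatch 3 sits at t = (3 − 1)/(8 − 1) = 2/7 ≈ 0.2857.
R = 195 + 0.2857 × (49 − 195) = 153.288 → 153
G = 172 + 0.2857 × (98 − 172) = 150.858 → 151
B = 36 + 0.2857 × (40 − 36) = 37.143 → 37

(153, 151, 37)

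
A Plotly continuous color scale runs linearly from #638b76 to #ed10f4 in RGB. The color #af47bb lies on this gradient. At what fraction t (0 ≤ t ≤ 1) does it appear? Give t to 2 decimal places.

Invert the lerp on the R channel (largest span, 138): t = (175 − 99) / (237 − 99) = 76/138 = 0.55072.
Check on G: (71 − 139)/(16 − 139) = 0.5528 ✓

0.55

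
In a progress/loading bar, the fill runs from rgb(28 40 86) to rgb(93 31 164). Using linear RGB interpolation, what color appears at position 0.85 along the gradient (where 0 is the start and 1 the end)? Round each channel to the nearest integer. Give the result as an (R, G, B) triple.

R = 28 + 0.85 × (93 − 28) = 28 + 0.85 × 65 = 83.25 → 83
G = 40 + 0.85 × (31 − 40) = 40 + 0.85 × -9 = 32.35 → 32
B = 86 + 0.85 × (164 − 86) = 86 + 0.85 × 78 = 152.3 → 152

(83, 32, 152)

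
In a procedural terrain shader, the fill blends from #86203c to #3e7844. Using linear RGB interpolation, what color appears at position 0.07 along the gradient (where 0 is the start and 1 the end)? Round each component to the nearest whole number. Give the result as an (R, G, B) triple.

#86203c → (134, 32, 60); #3e7844 → (62, 120, 68).
R = 134 + 0.07 × (62 − 134) = 134 + 0.07 × -72 = 128.96 → 129
G = 32 + 0.07 × (120 − 32) = 32 + 0.07 × 88 = 38.16 → 38
B = 60 + 0.07 × (68 − 60) = 60 + 0.07 × 8 = 60.56 → 61

(129, 38, 61)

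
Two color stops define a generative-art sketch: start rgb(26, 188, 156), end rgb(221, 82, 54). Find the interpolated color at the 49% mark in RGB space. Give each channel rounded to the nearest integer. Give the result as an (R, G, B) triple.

49% corresponds to t = 0.49.
R = 26 + 0.49 × (221 − 26) = 26 + 0.49 × 195 = 121.55 → 122
G = 188 + 0.49 × (82 − 188) = 188 + 0.49 × -106 = 136.06 → 136
B = 156 + 0.49 × (54 − 156) = 156 + 0.49 × -102 = 106.02 → 106
So the blended color is (122, 136, 106), about #7a886a.

(122, 136, 106)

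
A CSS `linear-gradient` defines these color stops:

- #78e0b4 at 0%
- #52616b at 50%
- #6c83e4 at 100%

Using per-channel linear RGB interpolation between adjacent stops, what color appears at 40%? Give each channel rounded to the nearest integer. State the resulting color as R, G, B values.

40% lies between the 0% and 50% stops, so the local fraction is t = (40 − 0)/(50 − 0) = 40/50 ≈ 0.8.
#78e0b4 → (120, 224, 180); #52616b → (82, 97, 107).
R = 120 + 0.8 × (82 − 120) = 89.6 → 90
G = 224 + 0.8 × (97 − 224) = 122.4 → 122
B = 180 + 0.8 × (107 − 180) = 121.6 → 122

(90, 122, 122)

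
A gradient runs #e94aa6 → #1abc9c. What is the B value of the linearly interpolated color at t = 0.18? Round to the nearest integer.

164

B₁ = 166 (from #e94aa6), B₂ = 156 (from #1abc9c).
B = 166 + 0.18 × (156 − 166) = 164.2 → 164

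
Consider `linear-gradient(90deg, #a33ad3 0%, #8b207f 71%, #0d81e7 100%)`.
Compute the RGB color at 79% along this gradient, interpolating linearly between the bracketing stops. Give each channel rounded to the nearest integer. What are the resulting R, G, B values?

79% lies between the 71% and 100% stops, so the local fraction is t = (79 − 71)/(100 − 71) = 8/29 ≈ 0.2759.
#8b207f → (139, 32, 127); #0d81e7 → (13, 129, 231).
R = 139 + 0.2759 × (13 − 139) = 104.237 → 104
G = 32 + 0.2759 × (129 − 32) = 58.762 → 59
B = 127 + 0.2759 × (231 − 127) = 155.694 → 156

(104, 59, 156)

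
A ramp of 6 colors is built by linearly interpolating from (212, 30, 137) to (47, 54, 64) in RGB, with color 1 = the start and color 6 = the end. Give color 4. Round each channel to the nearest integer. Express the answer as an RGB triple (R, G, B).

With 6 swatches and endpoints inclusive, swatch 4 sits at t = (4 − 1)/(6 − 1) = 3/5 ≈ 0.6.
R = 212 + 0.6 × (47 − 212) = 113 → 113
G = 30 + 0.6 × (54 − 30) = 44.4 → 44
B = 137 + 0.6 × (64 − 137) = 93.2 → 93

(113, 44, 93)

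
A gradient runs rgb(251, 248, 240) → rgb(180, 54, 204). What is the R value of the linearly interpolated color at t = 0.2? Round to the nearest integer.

R = 251 + 0.2 × (180 − 251) = 236.8 → 237

237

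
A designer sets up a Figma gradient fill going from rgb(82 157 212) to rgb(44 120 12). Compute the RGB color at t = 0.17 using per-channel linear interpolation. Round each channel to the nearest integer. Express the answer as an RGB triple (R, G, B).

R = 82 + 0.17 × (44 − 82) = 82 + 0.17 × -38 = 75.54 → 76
G = 157 + 0.17 × (120 − 157) = 157 + 0.17 × -37 = 150.71 → 151
B = 212 + 0.17 × (12 − 212) = 212 + 0.17 × -200 = 178 → 178

(76, 151, 178)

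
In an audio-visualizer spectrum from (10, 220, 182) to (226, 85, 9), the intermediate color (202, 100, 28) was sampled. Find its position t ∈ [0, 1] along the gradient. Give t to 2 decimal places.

0.89

Invert the lerp on the R channel (largest span, 216): t = (202 − 10) / (226 − 10) = 192/216 = 0.88889.
Check on G: (100 − 220)/(85 − 220) = 0.8889 ✓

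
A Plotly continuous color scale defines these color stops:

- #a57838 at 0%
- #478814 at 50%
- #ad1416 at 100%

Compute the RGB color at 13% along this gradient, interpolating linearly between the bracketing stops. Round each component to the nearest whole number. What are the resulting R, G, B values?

(141, 124, 47)

13% lies between the 0% and 50% stops, so the local fraction is t = (13 − 0)/(50 − 0) = 13/50 ≈ 0.26.
#a57838 → (165, 120, 56); #478814 → (71, 136, 20).
R = 165 + 0.26 × (71 − 165) = 140.56 → 141
G = 120 + 0.26 × (136 − 120) = 124.16 → 124
B = 56 + 0.26 × (20 − 56) = 46.64 → 47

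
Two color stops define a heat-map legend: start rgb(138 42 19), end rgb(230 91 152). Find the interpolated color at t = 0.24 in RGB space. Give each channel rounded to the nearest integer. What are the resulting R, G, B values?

R = 138 + 0.24 × (230 − 138) = 138 + 0.24 × 92 = 160.08 → 160
G = 42 + 0.24 × (91 − 42) = 42 + 0.24 × 49 = 53.76 → 54
B = 19 + 0.24 × (152 − 19) = 19 + 0.24 × 133 = 50.92 → 51

(160, 54, 51)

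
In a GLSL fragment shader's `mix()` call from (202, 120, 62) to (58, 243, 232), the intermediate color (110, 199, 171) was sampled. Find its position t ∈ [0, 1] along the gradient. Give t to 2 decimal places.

0.64

Invert the lerp on the B channel (largest span, 170): t = (171 − 62) / (232 − 62) = 109/170 = 0.64118.
Check on R: (110 − 202)/(58 − 202) = 0.6389 ✓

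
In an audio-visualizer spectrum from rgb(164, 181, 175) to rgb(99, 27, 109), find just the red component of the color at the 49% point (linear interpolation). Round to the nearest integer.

R = 164 + 0.49 × (99 − 164) = 132.15 → 132

132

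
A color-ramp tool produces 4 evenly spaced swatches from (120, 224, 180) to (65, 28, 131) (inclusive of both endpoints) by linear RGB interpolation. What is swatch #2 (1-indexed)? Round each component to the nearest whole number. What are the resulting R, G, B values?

(102, 159, 164)

With 4 swatches and endpoints inclusive, swatch 2 sits at t = (2 − 1)/(4 − 1) = 1/3 ≈ 0.3333.
R = 120 + 0.3333 × (65 − 120) = 101.668 → 102
G = 224 + 0.3333 × (28 − 224) = 158.673 → 159
B = 180 + 0.3333 × (131 − 180) = 163.668 → 164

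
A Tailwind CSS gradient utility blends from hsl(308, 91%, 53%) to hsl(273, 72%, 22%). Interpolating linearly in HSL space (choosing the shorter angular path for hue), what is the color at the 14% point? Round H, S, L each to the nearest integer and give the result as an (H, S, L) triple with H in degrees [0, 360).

(303, 88, 49)

Hue arc: Δh = 273 − 308 = -35° (|Δh| ≤ 180, already the shorter path).
H = 308 + 0.14 × (-35) = 303.1 → 303°
S = 91 + 0.14 × (72 − 91) = 88.34 → 88%
L = 53 + 0.14 × (22 − 53) = 48.66 → 49%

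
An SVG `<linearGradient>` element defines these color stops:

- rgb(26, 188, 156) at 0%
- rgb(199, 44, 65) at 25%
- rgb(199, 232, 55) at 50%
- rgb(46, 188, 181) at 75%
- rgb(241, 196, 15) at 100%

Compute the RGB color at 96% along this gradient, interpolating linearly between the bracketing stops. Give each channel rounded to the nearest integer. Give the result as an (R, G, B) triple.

96% lies between the 75% and 100% stops, so the local fraction is t = (96 − 75)/(100 − 75) = 21/25 ≈ 0.84.
R = 46 + 0.84 × (241 − 46) = 209.8 → 210
G = 188 + 0.84 × (196 − 188) = 194.72 → 195
B = 181 + 0.84 × (15 − 181) = 41.56 → 42

(210, 195, 42)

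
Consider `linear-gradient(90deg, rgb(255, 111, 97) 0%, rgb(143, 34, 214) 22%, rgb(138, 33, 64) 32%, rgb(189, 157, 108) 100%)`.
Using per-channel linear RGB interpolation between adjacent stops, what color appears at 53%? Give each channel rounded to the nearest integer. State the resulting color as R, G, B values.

53% lies between the 32% and 100% stops, so the local fraction is t = (53 − 32)/(100 − 32) = 21/68 ≈ 0.3088.
R = 138 + 0.3088 × (189 − 138) = 153.749 → 154
G = 33 + 0.3088 × (157 − 33) = 71.291 → 71
B = 64 + 0.3088 × (108 − 64) = 77.587 → 78

(154, 71, 78)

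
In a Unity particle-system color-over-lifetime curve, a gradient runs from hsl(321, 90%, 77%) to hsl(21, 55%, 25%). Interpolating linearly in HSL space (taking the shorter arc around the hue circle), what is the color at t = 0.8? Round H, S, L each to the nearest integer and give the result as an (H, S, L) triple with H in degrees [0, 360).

Hue: 21 − 321 = -300°, but |-300| > 180 so the shorter arc goes the other way: Δh = -300 + 360 = 60°.
H = 321 + 0.8 × (60) = 369 → 369 → 369 mod 360 = 9°
S = 90 + 0.8 × (55 − 90) = 62 → 62%
L = 77 + 0.8 × (25 − 77) = 35.4 → 35%

(9, 62, 35)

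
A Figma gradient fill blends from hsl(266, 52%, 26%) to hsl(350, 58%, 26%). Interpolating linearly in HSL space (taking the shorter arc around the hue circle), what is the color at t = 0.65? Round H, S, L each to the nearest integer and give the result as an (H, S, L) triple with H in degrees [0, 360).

(321, 56, 26)

Hue arc: Δh = 350 − 266 = 84° (|Δh| ≤ 180, already the shorter path).
H = 266 + 0.65 × (84) = 320.6 → 321°
S = 52 + 0.65 × (58 − 52) = 55.9 → 56%
L = 26 + 0.65 × (26 − 26) = 26 → 26%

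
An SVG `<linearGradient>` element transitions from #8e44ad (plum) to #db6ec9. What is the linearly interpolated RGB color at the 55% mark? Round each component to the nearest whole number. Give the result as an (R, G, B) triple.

#8e44ad → (142, 68, 173); #db6ec9 → (219, 110, 201).
55% corresponds to t = 0.55.
R = 142 + 0.55 × (219 − 142) = 142 + 0.55 × 77 = 184.35 → 184
G = 68 + 0.55 × (110 − 68) = 68 + 0.55 × 42 = 91.1 → 91
B = 173 + 0.55 × (201 − 173) = 173 + 0.55 × 28 = 188.4 → 188
So the blended color is (184, 91, 188), about #b85bbc.

(184, 91, 188)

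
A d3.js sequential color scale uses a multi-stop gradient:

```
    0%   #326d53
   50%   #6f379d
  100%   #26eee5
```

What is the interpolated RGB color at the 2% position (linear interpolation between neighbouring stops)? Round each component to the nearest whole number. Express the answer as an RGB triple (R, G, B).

2% lies between the 0% and 50% stops, so the local fraction is t = (2 − 0)/(50 − 0) = 2/50 ≈ 0.04.
#326d53 → (50, 109, 83); #6f379d → (111, 55, 157).
R = 50 + 0.04 × (111 − 50) = 52.44 → 52
G = 109 + 0.04 × (55 − 109) = 106.84 → 107
B = 83 + 0.04 × (157 − 83) = 85.96 → 86

(52, 107, 86)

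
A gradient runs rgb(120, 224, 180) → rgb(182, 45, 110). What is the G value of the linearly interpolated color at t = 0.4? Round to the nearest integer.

152

G = 224 + 0.4 × (45 − 224) = 152.4 → 152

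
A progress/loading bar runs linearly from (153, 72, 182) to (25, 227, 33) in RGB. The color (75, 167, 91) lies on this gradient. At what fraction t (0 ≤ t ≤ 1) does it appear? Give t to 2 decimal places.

Invert the lerp on the G channel (largest span, 155): t = (167 − 72) / (227 − 72) = 95/155 = 0.6129.
Check on R: (75 − 153)/(25 − 153) = 0.6094 ✓

0.61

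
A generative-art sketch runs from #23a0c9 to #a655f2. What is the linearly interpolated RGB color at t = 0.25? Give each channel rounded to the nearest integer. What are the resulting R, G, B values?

#23a0c9 → (35, 160, 201); #a655f2 → (166, 85, 242).
R = 35 + 0.25 × (166 − 35) = 35 + 0.25 × 131 = 67.75 → 68
G = 160 + 0.25 × (85 − 160) = 160 + 0.25 × -75 = 141.25 → 141
B = 201 + 0.25 × (242 − 201) = 201 + 0.25 × 41 = 211.25 → 211
So the blended color is (68, 141, 211), about #448dd3.

(68, 141, 211)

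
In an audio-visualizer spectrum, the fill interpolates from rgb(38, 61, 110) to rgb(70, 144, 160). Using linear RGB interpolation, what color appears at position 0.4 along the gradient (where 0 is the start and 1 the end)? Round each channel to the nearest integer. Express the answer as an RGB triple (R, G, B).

R = 38 + 0.4 × (70 − 38) = 38 + 0.4 × 32 = 50.8 → 51
G = 61 + 0.4 × (144 − 61) = 61 + 0.4 × 83 = 94.2 → 94
B = 110 + 0.4 × (160 − 110) = 110 + 0.4 × 50 = 130 → 130
So the blended color is (51, 94, 130), about #335e82.

(51, 94, 130)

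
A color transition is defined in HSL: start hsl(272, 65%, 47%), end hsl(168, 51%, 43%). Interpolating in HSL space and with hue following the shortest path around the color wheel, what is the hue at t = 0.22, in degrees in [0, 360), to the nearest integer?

Hue arc: Δh = 168 − 272 = -104° (|Δh| ≤ 180, already the shorter path).
H = 272 + 0.22 × (-104) = 249.12 → 249°

249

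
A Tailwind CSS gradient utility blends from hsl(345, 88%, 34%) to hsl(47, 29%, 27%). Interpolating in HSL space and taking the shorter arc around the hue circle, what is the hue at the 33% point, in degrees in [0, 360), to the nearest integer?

Hue: 47 − 345 = -298°, but |-298| > 180 so the shorter arc goes the other way: Δh = -298 + 360 = 62°.
H = 345 + 0.33 × (62) = 365.46 → 365 → 365 mod 360 = 5°

5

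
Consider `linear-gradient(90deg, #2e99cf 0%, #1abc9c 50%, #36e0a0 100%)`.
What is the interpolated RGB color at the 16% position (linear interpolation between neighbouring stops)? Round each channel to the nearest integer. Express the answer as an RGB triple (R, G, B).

(40, 164, 191)

16% lies between the 0% and 50% stops, so the local fraction is t = (16 − 0)/(50 − 0) = 16/50 ≈ 0.32.
#2e99cf → (46, 153, 207); #1abc9c → (26, 188, 156).
R = 46 + 0.32 × (26 − 46) = 39.6 → 40
G = 153 + 0.32 × (188 − 153) = 164.2 → 164
B = 207 + 0.32 × (156 − 207) = 190.68 → 191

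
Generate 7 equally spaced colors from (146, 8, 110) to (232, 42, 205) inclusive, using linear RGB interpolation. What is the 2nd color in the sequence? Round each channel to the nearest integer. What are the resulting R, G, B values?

With 7 swatches and endpoints inclusive, swatch 2 sits at t = (2 − 1)/(7 − 1) = 1/6 ≈ 0.1667.
R = 146 + 0.1667 × (232 − 146) = 160.336 → 160
G = 8 + 0.1667 × (42 − 8) = 13.668 → 14
B = 110 + 0.1667 × (205 − 110) = 125.837 → 126

(160, 14, 126)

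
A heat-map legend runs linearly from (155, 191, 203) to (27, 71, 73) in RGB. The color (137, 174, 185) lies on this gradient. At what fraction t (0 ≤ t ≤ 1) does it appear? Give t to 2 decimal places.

0.14

Invert the lerp on the B channel (largest span, 130): t = (185 − 203) / (73 − 203) = -18/-130 = 0.13846.
Check on R: (137 − 155)/(27 − 155) = 0.1406 ✓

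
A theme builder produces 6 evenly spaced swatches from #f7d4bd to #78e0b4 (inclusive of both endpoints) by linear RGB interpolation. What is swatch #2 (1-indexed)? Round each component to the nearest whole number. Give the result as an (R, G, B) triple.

With 6 swatches and endpoints inclusive, swatch 2 sits at t = (2 − 1)/(6 − 1) = 1/5 ≈ 0.2.
#f7d4bd → (247, 212, 189); #78e0b4 → (120, 224, 180).
R = 247 + 0.2 × (120 − 247) = 221.6 → 222
G = 212 + 0.2 × (224 − 212) = 214.4 → 214
B = 189 + 0.2 × (180 − 189) = 187.2 → 187

(222, 214, 187)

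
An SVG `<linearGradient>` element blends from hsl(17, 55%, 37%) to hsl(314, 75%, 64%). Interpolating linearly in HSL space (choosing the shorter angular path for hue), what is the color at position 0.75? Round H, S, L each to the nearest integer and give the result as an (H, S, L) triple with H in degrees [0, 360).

Hue: 314 − 17 = 297°, but |297| > 180 so the shorter arc goes the other way: Δh = 297 − 360 = -63°.
H = 17 + 0.75 × (-63) = -30.25 → -30 → -30 mod 360 = 330°
S = 55 + 0.75 × (75 − 55) = 70 → 70%
L = 37 + 0.75 × (64 − 37) = 57.25 → 57%

(330, 70, 57)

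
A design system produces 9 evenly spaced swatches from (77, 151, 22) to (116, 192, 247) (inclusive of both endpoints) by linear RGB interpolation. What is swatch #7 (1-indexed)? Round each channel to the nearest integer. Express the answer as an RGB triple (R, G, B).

(106, 182, 191)

With 9 swatches and endpoints inclusive, swatch 7 sits at t = (7 − 1)/(9 − 1) = 6/8 ≈ 0.75.
R = 77 + 0.75 × (116 − 77) = 106.25 → 106
G = 151 + 0.75 × (192 − 151) = 181.75 → 182
B = 22 + 0.75 × (247 − 22) = 190.75 → 191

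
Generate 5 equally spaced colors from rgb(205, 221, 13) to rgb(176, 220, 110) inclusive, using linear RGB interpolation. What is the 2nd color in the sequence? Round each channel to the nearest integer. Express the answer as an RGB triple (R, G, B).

(198, 221, 37)

With 5 swatches and endpoints inclusive, swatch 2 sits at t = (2 − 1)/(5 − 1) = 1/4 ≈ 0.25.
R = 205 + 0.25 × (176 − 205) = 197.75 → 198
G = 221 + 0.25 × (220 − 221) = 220.75 → 221
B = 13 + 0.25 × (110 − 13) = 37.25 → 37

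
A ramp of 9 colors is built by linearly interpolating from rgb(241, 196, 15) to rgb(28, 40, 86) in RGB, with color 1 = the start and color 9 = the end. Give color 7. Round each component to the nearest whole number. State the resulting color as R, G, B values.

With 9 swatches and endpoints inclusive, swatch 7 sits at t = (7 − 1)/(9 − 1) = 6/8 ≈ 0.75.
R = 241 + 0.75 × (28 − 241) = 81.25 → 81
G = 196 + 0.75 × (40 − 196) = 79 → 79
B = 15 + 0.75 × (86 − 15) = 68.25 → 68

(81, 79, 68)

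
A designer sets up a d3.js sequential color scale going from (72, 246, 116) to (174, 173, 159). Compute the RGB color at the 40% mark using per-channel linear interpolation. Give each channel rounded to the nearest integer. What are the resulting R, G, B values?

(113, 217, 133)

40% corresponds to t = 0.4.
R = 72 + 0.4 × (174 − 72) = 72 + 0.4 × 102 = 112.8 → 113
G = 246 + 0.4 × (173 − 246) = 246 + 0.4 × -73 = 216.8 → 217
B = 116 + 0.4 × (159 − 116) = 116 + 0.4 × 43 = 133.2 → 133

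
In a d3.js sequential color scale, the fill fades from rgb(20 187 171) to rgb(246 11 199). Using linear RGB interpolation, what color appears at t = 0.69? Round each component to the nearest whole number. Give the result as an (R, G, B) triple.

R = 20 + 0.69 × (246 − 20) = 20 + 0.69 × 226 = 175.94 → 176
G = 187 + 0.69 × (11 − 187) = 187 + 0.69 × -176 = 65.56 → 66
B = 171 + 0.69 × (199 − 171) = 171 + 0.69 × 28 = 190.32 → 190

(176, 66, 190)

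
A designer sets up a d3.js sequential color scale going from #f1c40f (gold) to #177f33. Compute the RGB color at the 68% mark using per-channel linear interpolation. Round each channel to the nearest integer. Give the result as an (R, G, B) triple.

(93, 149, 39)

#f1c40f → (241, 196, 15); #177f33 → (23, 127, 51).
68% corresponds to t = 0.68.
R = 241 + 0.68 × (23 − 241) = 241 + 0.68 × -218 = 92.76 → 93
G = 196 + 0.68 × (127 − 196) = 196 + 0.68 × -69 = 149.08 → 149
B = 15 + 0.68 × (51 − 15) = 15 + 0.68 × 36 = 39.48 → 39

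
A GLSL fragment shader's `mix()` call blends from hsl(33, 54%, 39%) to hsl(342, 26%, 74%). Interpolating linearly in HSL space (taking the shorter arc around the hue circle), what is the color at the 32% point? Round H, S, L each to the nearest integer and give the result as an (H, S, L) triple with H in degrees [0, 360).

(17, 45, 50)

Hue: 342 − 33 = 309°, but |309| > 180 so the shorter arc goes the other way: Δh = 309 − 360 = -51°.
H = 33 + 0.32 × (-51) = 16.68 → 17°
S = 54 + 0.32 × (26 − 54) = 45.04 → 45%
L = 39 + 0.32 × (74 − 39) = 50.2 → 50%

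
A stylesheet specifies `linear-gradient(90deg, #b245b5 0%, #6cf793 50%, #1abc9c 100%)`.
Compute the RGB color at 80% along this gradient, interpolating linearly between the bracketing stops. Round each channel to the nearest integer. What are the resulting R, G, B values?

80% lies between the 50% and 100% stops, so the local fraction is t = (80 − 50)/(100 − 50) = 30/50 ≈ 0.6.
#6cf793 → (108, 247, 147); #1abc9c → (26, 188, 156).
R = 108 + 0.6 × (26 − 108) = 58.8 → 59
G = 247 + 0.6 × (188 − 247) = 211.6 → 212
B = 147 + 0.6 × (156 − 147) = 152.4 → 152

(59, 212, 152)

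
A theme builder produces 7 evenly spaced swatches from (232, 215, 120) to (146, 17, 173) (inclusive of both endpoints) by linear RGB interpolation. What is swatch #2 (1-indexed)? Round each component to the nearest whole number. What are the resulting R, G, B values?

(218, 182, 129)

With 7 swatches and endpoints inclusive, swatch 2 sits at t = (2 − 1)/(7 − 1) = 1/6 ≈ 0.1667.
R = 232 + 0.1667 × (146 − 232) = 217.664 → 218
G = 215 + 0.1667 × (17 − 215) = 181.993 → 182
B = 120 + 0.1667 × (173 − 120) = 128.835 → 129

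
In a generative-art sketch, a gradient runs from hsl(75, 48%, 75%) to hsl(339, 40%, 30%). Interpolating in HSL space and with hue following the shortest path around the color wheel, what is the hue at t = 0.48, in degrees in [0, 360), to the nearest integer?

Hue: 339 − 75 = 264°, but |264| > 180 so the shorter arc goes the other way: Δh = 264 − 360 = -96°.
H = 75 + 0.48 × (-96) = 28.92 → 29°

29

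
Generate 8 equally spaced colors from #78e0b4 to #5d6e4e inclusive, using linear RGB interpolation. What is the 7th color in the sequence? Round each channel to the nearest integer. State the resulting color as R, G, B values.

(97, 126, 93)

With 8 swatches and endpoints inclusive, swatch 7 sits at t = (7 − 1)/(8 − 1) = 6/7 ≈ 0.8571.
#78e0b4 → (120, 224, 180); #5d6e4e → (93, 110, 78).
R = 120 + 0.8571 × (93 − 120) = 96.858 → 97
G = 224 + 0.8571 × (110 − 224) = 126.291 → 126
B = 180 + 0.8571 × (78 − 180) = 92.576 → 93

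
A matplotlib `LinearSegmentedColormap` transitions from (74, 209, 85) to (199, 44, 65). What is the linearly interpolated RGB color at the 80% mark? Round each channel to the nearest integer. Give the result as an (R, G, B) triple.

(174, 77, 69)

80% corresponds to t = 0.8.
R = 74 + 0.8 × (199 − 74) = 74 + 0.8 × 125 = 174 → 174
G = 209 + 0.8 × (44 − 209) = 209 + 0.8 × -165 = 77 → 77
B = 85 + 0.8 × (65 − 85) = 85 + 0.8 × -20 = 69 → 69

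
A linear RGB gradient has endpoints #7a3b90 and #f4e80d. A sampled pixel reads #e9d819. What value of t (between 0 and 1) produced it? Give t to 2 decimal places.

0.91

Invert the lerp on the G channel (largest span, 173): t = (216 − 59) / (232 − 59) = 157/173 = 0.90751.
Check on R: (233 − 122)/(244 − 122) = 0.9098 ✓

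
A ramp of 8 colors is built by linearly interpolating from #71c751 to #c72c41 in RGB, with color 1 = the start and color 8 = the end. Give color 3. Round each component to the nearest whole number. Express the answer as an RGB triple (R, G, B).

(138, 155, 76)

With 8 swatches and endpoints inclusive, swatch 3 sits at t = (3 − 1)/(8 − 1) = 2/7 ≈ 0.2857.
#71c751 → (113, 199, 81); #c72c41 → (199, 44, 65).
R = 113 + 0.2857 × (199 − 113) = 137.57 → 138
G = 199 + 0.2857 × (44 − 199) = 154.716 → 155
B = 81 + 0.2857 × (65 − 81) = 76.429 → 76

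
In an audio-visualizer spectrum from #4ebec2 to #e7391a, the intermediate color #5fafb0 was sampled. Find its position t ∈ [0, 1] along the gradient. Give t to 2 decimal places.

0.11

Invert the lerp on the B channel (largest span, 168): t = (176 − 194) / (26 − 194) = -18/-168 = 0.10714.
Check on R: (95 − 78)/(231 − 78) = 0.1111 ✓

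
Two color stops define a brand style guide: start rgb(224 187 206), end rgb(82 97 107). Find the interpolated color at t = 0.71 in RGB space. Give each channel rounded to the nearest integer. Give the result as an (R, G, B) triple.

(123, 123, 136)

R = 224 + 0.71 × (82 − 224) = 224 + 0.71 × -142 = 123.18 → 123
G = 187 + 0.71 × (97 − 187) = 187 + 0.71 × -90 = 123.1 → 123
B = 206 + 0.71 × (107 − 206) = 206 + 0.71 × -99 = 135.71 → 136
So the blended color is (123, 123, 136), about #7b7b88.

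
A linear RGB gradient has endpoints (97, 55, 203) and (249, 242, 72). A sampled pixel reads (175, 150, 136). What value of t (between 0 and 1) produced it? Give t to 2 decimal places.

Invert the lerp on the G channel (largest span, 187): t = (150 − 55) / (242 − 55) = 95/187 = 0.50802.
Check on R: (175 − 97)/(249 − 97) = 0.5132 ✓

0.51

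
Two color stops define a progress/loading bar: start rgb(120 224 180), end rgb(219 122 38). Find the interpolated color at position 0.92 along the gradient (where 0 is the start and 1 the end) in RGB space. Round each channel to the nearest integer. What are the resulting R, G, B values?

R = 120 + 0.92 × (219 − 120) = 120 + 0.92 × 99 = 211.08 → 211
G = 224 + 0.92 × (122 − 224) = 224 + 0.92 × -102 = 130.16 → 130
B = 180 + 0.92 × (38 − 180) = 180 + 0.92 × -142 = 49.36 → 49

(211, 130, 49)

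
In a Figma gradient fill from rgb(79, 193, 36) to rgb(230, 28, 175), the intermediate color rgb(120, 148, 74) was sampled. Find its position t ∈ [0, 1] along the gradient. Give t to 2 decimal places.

0.27

Invert the lerp on the G channel (largest span, 165): t = (148 − 193) / (28 − 193) = -45/-165 = 0.27273.
Check on R: (120 − 79)/(230 − 79) = 0.2715 ✓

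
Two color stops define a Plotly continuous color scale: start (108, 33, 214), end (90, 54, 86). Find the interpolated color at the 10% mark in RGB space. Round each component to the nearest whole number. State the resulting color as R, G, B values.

(106, 35, 201)

10% corresponds to t = 0.1.
R = 108 + 0.1 × (90 − 108) = 108 + 0.1 × -18 = 106.2 → 106
G = 33 + 0.1 × (54 − 33) = 33 + 0.1 × 21 = 35.1 → 35
B = 214 + 0.1 × (86 − 214) = 214 + 0.1 × -128 = 201.2 → 201
So the blended color is (106, 35, 201), about #6a23c9.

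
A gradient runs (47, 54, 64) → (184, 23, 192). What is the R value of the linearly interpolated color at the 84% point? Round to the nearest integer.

R = 47 + 0.84 × (184 − 47) = 162.08 → 162

162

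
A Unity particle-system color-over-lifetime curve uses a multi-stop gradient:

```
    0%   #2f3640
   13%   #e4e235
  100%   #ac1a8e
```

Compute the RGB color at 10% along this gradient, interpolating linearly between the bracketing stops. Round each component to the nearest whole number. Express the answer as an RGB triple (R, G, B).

10% lies between the 0% and 13% stops, so the local fraction is t = (10 − 0)/(13 − 0) = 10/13 ≈ 0.7692.
#2f3640 → (47, 54, 64); #e4e235 → (228, 226, 53).
R = 47 + 0.7692 × (228 − 47) = 186.225 → 186
G = 54 + 0.7692 × (226 − 54) = 186.302 → 186
B = 64 + 0.7692 × (53 − 64) = 55.539 → 56

(186, 186, 56)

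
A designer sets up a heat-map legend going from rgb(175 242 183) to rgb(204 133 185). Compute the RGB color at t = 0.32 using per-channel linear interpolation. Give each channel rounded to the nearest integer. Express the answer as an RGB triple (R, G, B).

(184, 207, 184)

R = 175 + 0.32 × (204 − 175) = 175 + 0.32 × 29 = 184.28 → 184
G = 242 + 0.32 × (133 − 242) = 242 + 0.32 × -109 = 207.12 → 207
B = 183 + 0.32 × (185 − 183) = 183 + 0.32 × 2 = 183.64 → 184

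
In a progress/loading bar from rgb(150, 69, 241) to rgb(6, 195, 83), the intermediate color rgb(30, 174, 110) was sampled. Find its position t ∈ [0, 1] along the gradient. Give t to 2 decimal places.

Invert the lerp on the B channel (largest span, 158): t = (110 − 241) / (83 − 241) = -131/-158 = 0.82911.
Check on R: (30 − 150)/(6 − 150) = 0.8333 ✓

0.83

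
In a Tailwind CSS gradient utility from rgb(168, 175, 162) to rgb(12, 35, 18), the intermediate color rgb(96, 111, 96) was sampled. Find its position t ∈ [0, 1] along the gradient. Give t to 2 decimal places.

Invert the lerp on the R channel (largest span, 156): t = (96 − 168) / (12 − 168) = -72/-156 = 0.46154.
Check on G: (111 − 175)/(35 − 175) = 0.4571 ✓

0.46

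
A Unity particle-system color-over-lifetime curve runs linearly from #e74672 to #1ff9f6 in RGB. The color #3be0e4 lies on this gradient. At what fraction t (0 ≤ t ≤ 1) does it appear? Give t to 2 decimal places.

0.86

Invert the lerp on the R channel (largest span, 200): t = (59 − 231) / (31 − 231) = -172/-200 = 0.86.
Check on G: (224 − 70)/(249 − 70) = 0.8603 ✓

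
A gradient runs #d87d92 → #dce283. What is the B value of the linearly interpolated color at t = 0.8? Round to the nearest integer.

134

B₁ = 146 (from #d87d92), B₂ = 131 (from #dce283).
B = 146 + 0.8 × (131 − 146) = 134 → 134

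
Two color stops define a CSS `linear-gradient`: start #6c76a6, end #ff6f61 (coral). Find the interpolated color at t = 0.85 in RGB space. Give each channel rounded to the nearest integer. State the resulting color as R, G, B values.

#6c76a6 → (108, 118, 166); #ff6f61 → (255, 111, 97).
R = 108 + 0.85 × (255 − 108) = 108 + 0.85 × 147 = 232.95 → 233
G = 118 + 0.85 × (111 − 118) = 118 + 0.85 × -7 = 112.05 → 112
B = 166 + 0.85 × (97 − 166) = 166 + 0.85 × -69 = 107.35 → 107

(233, 112, 107)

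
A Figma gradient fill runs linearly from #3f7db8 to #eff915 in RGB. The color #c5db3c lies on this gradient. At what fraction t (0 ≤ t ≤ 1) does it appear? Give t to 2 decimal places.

0.76

Invert the lerp on the R channel (largest span, 176): t = (197 − 63) / (239 − 63) = 134/176 = 0.76136.
Check on G: (219 − 125)/(249 − 125) = 0.7581 ✓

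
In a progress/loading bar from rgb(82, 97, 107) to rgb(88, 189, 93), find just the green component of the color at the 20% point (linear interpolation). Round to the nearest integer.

115

G = 97 + 0.2 × (189 − 97) = 115.4 → 115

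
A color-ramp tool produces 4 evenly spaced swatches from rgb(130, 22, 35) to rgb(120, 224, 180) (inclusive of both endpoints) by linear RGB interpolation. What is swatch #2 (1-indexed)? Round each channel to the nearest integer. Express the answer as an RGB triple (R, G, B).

With 4 swatches and endpoints inclusive, swatch 2 sits at t = (2 − 1)/(4 − 1) = 1/3 ≈ 0.3333.
R = 130 + 0.3333 × (120 − 130) = 126.667 → 127
G = 22 + 0.3333 × (224 − 22) = 89.327 → 89
B = 35 + 0.3333 × (180 − 35) = 83.328 → 83

(127, 89, 83)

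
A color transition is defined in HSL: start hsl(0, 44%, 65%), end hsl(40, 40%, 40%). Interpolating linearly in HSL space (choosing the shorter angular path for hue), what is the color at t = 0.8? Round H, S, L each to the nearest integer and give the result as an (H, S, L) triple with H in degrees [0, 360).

Hue arc: Δh = 40 − 0 = 40° (|Δh| ≤ 180, already the shorter path).
H = 0 + 0.8 × (40) = 32 → 32°
S = 44 + 0.8 × (40 − 44) = 40.8 → 41%
L = 65 + 0.8 × (40 − 65) = 45 → 45%

(32, 41, 45)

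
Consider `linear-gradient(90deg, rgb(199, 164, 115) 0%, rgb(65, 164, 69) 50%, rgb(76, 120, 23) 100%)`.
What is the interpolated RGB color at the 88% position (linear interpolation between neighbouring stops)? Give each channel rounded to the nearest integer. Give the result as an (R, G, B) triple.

(73, 131, 34)

88% lies between the 50% and 100% stops, so the local fraction is t = (88 − 50)/(100 − 50) = 38/50 ≈ 0.76.
R = 65 + 0.76 × (76 − 65) = 73.36 → 73
G = 164 + 0.76 × (120 − 164) = 130.56 → 131
B = 69 + 0.76 × (23 − 69) = 34.04 → 34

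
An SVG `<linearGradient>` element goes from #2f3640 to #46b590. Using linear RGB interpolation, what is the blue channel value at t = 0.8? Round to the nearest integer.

128

B₁ = 64 (from #2f3640), B₂ = 144 (from #46b590).
B = 64 + 0.8 × (144 − 64) = 128 → 128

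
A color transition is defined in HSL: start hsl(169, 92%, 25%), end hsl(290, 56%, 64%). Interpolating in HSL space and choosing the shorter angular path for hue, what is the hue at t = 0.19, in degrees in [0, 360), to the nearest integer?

Hue arc: Δh = 290 − 169 = 121° (|Δh| ≤ 180, already the shorter path).
H = 169 + 0.19 × (121) = 191.99 → 192°

192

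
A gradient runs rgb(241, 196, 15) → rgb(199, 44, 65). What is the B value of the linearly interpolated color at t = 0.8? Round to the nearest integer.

55

B = 15 + 0.8 × (65 − 15) = 55 → 55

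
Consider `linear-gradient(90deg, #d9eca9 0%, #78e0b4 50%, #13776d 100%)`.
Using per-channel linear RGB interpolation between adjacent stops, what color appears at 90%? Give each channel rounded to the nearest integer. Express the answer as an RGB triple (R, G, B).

(39, 140, 123)

90% lies between the 50% and 100% stops, so the local fraction is t = (90 − 50)/(100 − 50) = 40/50 ≈ 0.8.
#78e0b4 → (120, 224, 180); #13776d → (19, 119, 109).
R = 120 + 0.8 × (19 − 120) = 39.2 → 39
G = 224 + 0.8 × (119 − 224) = 140 → 140
B = 180 + 0.8 × (109 − 180) = 123.2 → 123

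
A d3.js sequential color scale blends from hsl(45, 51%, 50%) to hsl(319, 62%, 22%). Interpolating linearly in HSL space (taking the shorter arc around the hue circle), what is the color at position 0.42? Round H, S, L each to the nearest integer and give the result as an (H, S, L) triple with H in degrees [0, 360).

Hue: 319 − 45 = 274°, but |274| > 180 so the shorter arc goes the other way: Δh = 274 − 360 = -86°.
H = 45 + 0.42 × (-86) = 8.88 → 9°
S = 51 + 0.42 × (62 − 51) = 55.62 → 56%
L = 50 + 0.42 × (22 − 50) = 38.24 → 38%

(9, 56, 38)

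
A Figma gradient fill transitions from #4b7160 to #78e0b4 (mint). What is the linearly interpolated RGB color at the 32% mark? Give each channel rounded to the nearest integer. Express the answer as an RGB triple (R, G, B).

(89, 149, 123)

#4b7160 → (75, 113, 96); #78e0b4 → (120, 224, 180).
32% corresponds to t = 0.32.
R = 75 + 0.32 × (120 − 75) = 75 + 0.32 × 45 = 89.4 → 89
G = 113 + 0.32 × (224 − 113) = 113 + 0.32 × 111 = 148.52 → 149
B = 96 + 0.32 × (180 − 96) = 96 + 0.32 × 84 = 122.88 → 123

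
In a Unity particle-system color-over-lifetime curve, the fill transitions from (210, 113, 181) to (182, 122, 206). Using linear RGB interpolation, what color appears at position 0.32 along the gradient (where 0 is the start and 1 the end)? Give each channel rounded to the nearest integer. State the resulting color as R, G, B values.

R = 210 + 0.32 × (182 − 210) = 210 + 0.32 × -28 = 201.04 → 201
G = 113 + 0.32 × (122 − 113) = 113 + 0.32 × 9 = 115.88 → 116
B = 181 + 0.32 × (206 − 181) = 181 + 0.32 × 25 = 189 → 189
So the blended color is (201, 116, 189), about #c974bd.

(201, 116, 189)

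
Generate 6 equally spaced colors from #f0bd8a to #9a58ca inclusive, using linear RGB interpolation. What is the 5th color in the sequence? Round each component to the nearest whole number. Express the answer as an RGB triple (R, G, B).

(171, 108, 189)

With 6 swatches and endpoints inclusive, swatch 5 sits at t = (5 − 1)/(6 − 1) = 4/5 ≈ 0.8.
#f0bd8a → (240, 189, 138); #9a58ca → (154, 88, 202).
R = 240 + 0.8 × (154 − 240) = 171.2 → 171
G = 189 + 0.8 × (88 − 189) = 108.2 → 108
B = 138 + 0.8 × (202 − 138) = 189.2 → 189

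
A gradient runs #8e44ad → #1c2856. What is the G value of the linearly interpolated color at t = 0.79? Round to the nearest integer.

46

G₁ = 68 (from #8e44ad), G₂ = 40 (from #1c2856).
G = 68 + 0.79 × (40 − 68) = 45.88 → 46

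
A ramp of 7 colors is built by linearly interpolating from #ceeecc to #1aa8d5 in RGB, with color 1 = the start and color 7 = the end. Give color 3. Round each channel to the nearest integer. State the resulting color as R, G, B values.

(146, 215, 207)

With 7 swatches and endpoints inclusive, swatch 3 sits at t = (3 − 1)/(7 − 1) = 2/6 ≈ 0.3333.
#ceeecc → (206, 238, 204); #1aa8d5 → (26, 168, 213).
R = 206 + 0.3333 × (26 − 206) = 146.006 → 146
G = 238 + 0.3333 × (168 − 238) = 214.669 → 215
B = 204 + 0.3333 × (213 − 204) = 207 → 207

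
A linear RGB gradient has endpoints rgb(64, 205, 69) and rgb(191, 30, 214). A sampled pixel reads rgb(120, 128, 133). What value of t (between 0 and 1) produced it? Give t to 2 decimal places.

Invert the lerp on the G channel (largest span, 175): t = (128 − 205) / (30 − 205) = -77/-175 = 0.44.
Check on R: (120 − 64)/(191 − 64) = 0.4409 ✓

0.44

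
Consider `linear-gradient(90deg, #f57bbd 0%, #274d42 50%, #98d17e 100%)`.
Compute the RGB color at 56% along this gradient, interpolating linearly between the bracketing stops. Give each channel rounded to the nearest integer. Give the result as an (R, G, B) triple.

(53, 93, 73)

56% lies between the 50% and 100% stops, so the local fraction is t = (56 − 50)/(100 − 50) = 6/50 ≈ 0.12.
#274d42 → (39, 77, 66); #98d17e → (152, 209, 126).
R = 39 + 0.12 × (152 − 39) = 52.56 → 53
G = 77 + 0.12 × (209 − 77) = 92.84 → 93
B = 66 + 0.12 × (126 − 66) = 73.2 → 73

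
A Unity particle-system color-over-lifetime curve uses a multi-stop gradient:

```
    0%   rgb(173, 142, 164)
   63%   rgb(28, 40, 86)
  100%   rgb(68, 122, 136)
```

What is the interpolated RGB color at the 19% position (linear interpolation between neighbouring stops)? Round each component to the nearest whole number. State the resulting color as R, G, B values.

19% lies between the 0% and 63% stops, so the local fraction is t = (19 − 0)/(63 − 0) = 19/63 ≈ 0.3016.
R = 173 + 0.3016 × (28 − 173) = 129.268 → 129
G = 142 + 0.3016 × (40 − 142) = 111.237 → 111
B = 164 + 0.3016 × (86 − 164) = 140.475 → 140

(129, 111, 140)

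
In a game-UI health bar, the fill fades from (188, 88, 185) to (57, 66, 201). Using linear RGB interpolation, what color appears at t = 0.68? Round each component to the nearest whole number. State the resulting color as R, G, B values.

R = 188 + 0.68 × (57 − 188) = 188 + 0.68 × -131 = 98.92 → 99
G = 88 + 0.68 × (66 − 88) = 88 + 0.68 × -22 = 73.04 → 73
B = 185 + 0.68 × (201 − 185) = 185 + 0.68 × 16 = 195.88 → 196
So the blended color is (99, 73, 196), about #6349c4.

(99, 73, 196)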